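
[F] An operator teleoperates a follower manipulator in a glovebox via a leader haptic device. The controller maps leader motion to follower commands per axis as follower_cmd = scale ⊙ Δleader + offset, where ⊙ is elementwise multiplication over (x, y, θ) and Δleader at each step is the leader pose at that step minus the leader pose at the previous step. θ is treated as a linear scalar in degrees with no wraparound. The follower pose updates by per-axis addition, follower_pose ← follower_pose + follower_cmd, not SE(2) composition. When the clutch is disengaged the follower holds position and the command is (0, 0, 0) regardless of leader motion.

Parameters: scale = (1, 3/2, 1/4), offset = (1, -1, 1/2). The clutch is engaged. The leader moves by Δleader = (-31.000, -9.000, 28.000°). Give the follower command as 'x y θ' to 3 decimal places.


axis x: 1·-31.000 + 1 = -30.000
axis y: 3/2·-9.000 + -1 = -14.500
axis θ: 1/4·28.000 + 1/2 = 7.500

-30.000 -14.500 7.500


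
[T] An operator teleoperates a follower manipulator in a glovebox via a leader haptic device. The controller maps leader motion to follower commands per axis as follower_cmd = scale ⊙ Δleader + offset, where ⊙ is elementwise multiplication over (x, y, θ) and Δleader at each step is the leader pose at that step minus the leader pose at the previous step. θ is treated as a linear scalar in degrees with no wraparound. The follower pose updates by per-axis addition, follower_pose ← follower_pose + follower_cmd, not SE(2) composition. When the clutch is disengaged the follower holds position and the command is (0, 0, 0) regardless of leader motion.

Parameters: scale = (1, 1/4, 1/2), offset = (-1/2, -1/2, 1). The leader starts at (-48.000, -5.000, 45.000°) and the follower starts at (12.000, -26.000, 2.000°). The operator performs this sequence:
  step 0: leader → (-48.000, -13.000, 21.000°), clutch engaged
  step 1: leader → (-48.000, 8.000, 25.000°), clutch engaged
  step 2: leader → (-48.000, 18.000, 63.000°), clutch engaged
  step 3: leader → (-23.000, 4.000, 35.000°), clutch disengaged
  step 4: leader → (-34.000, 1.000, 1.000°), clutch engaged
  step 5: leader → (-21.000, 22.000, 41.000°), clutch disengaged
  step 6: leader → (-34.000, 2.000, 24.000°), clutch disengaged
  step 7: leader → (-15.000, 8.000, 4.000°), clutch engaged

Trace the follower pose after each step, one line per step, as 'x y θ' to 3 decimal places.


11.500 -28.500 -9.000
11.000 -23.750 -6.000
10.500 -21.750 14.000
10.500 -21.750 14.000
-1.000 -23.000 -2.000
-1.000 -23.000 -2.000
-1.000 -23.000 -2.000
17.500 -22.000 -11.000

step 0: Δleader=(0.000, -8.000, -24.000°), engaged; cmd=(-0.500, -2.500, -11.000°) → follower=(11.500, -28.500, -9.000°)
step 1: Δleader=(0.000, 21.000, 4.000°), engaged; cmd=(-0.500, 4.750, 3.000°) → follower=(11.000, -23.750, -6.000°)
step 2: Δleader=(0.000, 10.000, 38.000°), engaged; cmd=(-0.500, 2.000, 20.000°) → follower=(10.500, -21.750, 14.000°)
step 3: Δleader=(25.000, -14.000, -28.000°), disengaged; cmd=(0,0,0) → follower holds at (10.500, -21.750, 14.000°)
step 4: Δleader=(-11.000, -3.000, -34.000°), engaged; cmd=(-11.500, -1.250, -16.000°) → follower=(-1.000, -23.000, -2.000°)
step 5: Δleader=(13.000, 21.000, 40.000°), disengaged; cmd=(0,0,0) → follower holds at (-1.000, -23.000, -2.000°)
step 6: Δleader=(-13.000, -20.000, -17.000°), disengaged; cmd=(0,0,0) → follower holds at (-1.000, -23.000, -2.000°)
step 7: Δleader=(19.000, 6.000, -20.000°), engaged; cmd=(18.500, 1.000, -9.000°) → follower=(17.500, -22.000, -11.000°)


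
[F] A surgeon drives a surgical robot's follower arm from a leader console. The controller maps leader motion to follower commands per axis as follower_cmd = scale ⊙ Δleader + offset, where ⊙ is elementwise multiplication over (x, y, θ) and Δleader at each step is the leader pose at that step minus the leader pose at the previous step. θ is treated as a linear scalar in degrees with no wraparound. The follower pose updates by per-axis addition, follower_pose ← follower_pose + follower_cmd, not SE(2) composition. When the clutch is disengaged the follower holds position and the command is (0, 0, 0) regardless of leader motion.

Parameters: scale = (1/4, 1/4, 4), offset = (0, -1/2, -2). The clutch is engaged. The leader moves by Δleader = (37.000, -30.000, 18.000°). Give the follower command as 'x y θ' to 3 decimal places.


9.250 -8.000 70.000

axis x: 1/4·37.000 + 0 = 9.250
axis y: 1/4·-30.000 + -1/2 = -8.000
axis θ: 4·18.000 + -2 = 70.000


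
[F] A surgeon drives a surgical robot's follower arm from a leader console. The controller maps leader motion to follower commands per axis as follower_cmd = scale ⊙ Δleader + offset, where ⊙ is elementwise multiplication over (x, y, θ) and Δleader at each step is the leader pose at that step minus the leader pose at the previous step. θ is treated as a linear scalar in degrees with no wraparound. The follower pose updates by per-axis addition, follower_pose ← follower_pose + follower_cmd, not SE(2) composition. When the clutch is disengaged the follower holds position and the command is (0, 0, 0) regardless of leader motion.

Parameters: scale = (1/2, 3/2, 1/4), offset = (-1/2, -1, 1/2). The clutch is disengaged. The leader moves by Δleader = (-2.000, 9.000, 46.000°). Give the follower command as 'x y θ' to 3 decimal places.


0.000 0.000 0.000

clutch disengaged → follower holds; cmd = (0, 0, 0)


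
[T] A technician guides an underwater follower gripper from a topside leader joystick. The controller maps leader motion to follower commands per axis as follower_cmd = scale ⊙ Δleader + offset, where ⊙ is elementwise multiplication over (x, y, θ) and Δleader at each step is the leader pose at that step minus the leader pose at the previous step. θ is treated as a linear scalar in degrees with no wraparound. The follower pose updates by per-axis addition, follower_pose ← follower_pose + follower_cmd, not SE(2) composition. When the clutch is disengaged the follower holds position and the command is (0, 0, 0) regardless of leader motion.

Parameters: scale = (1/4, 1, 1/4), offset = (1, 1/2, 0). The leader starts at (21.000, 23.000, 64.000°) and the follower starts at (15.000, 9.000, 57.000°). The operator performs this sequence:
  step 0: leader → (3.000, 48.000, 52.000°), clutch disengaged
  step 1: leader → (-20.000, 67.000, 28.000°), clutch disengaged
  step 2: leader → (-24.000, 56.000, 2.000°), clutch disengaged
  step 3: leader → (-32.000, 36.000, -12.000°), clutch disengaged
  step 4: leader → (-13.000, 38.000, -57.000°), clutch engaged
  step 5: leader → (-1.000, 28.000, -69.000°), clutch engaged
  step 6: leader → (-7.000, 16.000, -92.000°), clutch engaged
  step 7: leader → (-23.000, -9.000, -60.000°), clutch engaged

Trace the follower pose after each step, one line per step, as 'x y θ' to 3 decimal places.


15.000 9.000 57.000
15.000 9.000 57.000
15.000 9.000 57.000
15.000 9.000 57.000
20.750 11.500 45.750
24.750 2.000 42.750
24.250 -9.500 37.000
21.250 -34.000 45.000

step 0: Δleader=(-18.000, 25.000, -12.000°), disengaged; cmd=(0,0,0) → follower holds at (15.000, 9.000, 57.000°)
step 1: Δleader=(-23.000, 19.000, -24.000°), disengaged; cmd=(0,0,0) → follower holds at (15.000, 9.000, 57.000°)
step 2: Δleader=(-4.000, -11.000, -26.000°), disengaged; cmd=(0,0,0) → follower holds at (15.000, 9.000, 57.000°)
step 3: Δleader=(-8.000, -20.000, -14.000°), disengaged; cmd=(0,0,0) → follower holds at (15.000, 9.000, 57.000°)
step 4: Δleader=(19.000, 2.000, -45.000°), engaged; cmd=(5.750, 2.500, -11.250°) → follower=(20.750, 11.500, 45.750°)
step 5: Δleader=(12.000, -10.000, -12.000°), engaged; cmd=(4.000, -9.500, -3.000°) → follower=(24.750, 2.000, 42.750°)
step 6: Δleader=(-6.000, -12.000, -23.000°), engaged; cmd=(-0.500, -11.500, -5.750°) → follower=(24.250, -9.500, 37.000°)
step 7: Δleader=(-16.000, -25.000, 32.000°), engaged; cmd=(-3.000, -24.500, 8.000°) → follower=(21.250, -34.000, 45.000°)


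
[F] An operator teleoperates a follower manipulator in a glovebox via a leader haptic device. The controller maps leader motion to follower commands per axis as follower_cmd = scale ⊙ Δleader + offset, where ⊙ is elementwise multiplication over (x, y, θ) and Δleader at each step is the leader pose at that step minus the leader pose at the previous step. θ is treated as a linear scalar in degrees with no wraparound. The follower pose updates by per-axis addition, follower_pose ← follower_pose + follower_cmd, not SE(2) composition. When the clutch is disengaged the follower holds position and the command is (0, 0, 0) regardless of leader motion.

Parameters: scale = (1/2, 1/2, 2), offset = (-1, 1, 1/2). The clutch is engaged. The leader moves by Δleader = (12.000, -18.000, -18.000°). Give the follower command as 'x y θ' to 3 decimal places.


5.000 -8.000 -35.500

axis x: 1/2·12.000 + -1 = 5.000
axis y: 1/2·-18.000 + 1 = -8.000
axis θ: 2·-18.000 + 1/2 = -35.500


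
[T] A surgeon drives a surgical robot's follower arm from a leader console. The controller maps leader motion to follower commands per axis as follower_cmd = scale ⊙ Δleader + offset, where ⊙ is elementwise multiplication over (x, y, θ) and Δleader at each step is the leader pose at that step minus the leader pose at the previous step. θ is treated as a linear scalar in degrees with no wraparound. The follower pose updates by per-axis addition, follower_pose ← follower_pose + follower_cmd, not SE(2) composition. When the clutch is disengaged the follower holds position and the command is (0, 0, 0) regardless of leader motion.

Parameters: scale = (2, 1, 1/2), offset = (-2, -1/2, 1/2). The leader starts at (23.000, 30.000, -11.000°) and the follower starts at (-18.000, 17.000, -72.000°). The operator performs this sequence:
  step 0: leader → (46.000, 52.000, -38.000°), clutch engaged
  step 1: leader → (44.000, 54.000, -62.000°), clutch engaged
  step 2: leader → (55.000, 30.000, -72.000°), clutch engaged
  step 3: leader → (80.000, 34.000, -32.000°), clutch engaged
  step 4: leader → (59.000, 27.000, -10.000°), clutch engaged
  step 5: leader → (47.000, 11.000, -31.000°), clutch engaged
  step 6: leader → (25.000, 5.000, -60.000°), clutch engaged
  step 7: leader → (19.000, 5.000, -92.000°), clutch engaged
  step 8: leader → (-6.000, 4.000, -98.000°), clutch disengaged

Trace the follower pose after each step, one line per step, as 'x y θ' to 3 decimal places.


26.000 38.500 -85.000
20.000 40.000 -96.500
40.000 15.500 -101.000
88.000 19.000 -80.500
44.000 11.500 -69.000
18.000 -5.000 -79.000
-28.000 -11.500 -93.000
-42.000 -12.000 -108.500
-42.000 -12.000 -108.500

step 0: Δleader=(23.000, 22.000, -27.000°), engaged; cmd=(44.000, 21.500, -13.000°) → follower=(26.000, 38.500, -85.000°)
step 1: Δleader=(-2.000, 2.000, -24.000°), engaged; cmd=(-6.000, 1.500, -11.500°) → follower=(20.000, 40.000, -96.500°)
step 2: Δleader=(11.000, -24.000, -10.000°), engaged; cmd=(20.000, -24.500, -4.500°) → follower=(40.000, 15.500, -101.000°)
step 3: Δleader=(25.000, 4.000, 40.000°), engaged; cmd=(48.000, 3.500, 20.500°) → follower=(88.000, 19.000, -80.500°)
step 4: Δleader=(-21.000, -7.000, 22.000°), engaged; cmd=(-44.000, -7.500, 11.500°) → follower=(44.000, 11.500, -69.000°)
step 5: Δleader=(-12.000, -16.000, -21.000°), engaged; cmd=(-26.000, -16.500, -10.000°) → follower=(18.000, -5.000, -79.000°)
step 6: Δleader=(-22.000, -6.000, -29.000°), engaged; cmd=(-46.000, -6.500, -14.000°) → follower=(-28.000, -11.500, -93.000°)
step 7: Δleader=(-6.000, 0.000, -32.000°), engaged; cmd=(-14.000, -0.500, -15.500°) → follower=(-42.000, -12.000, -108.500°)
step 8: Δleader=(-25.000, -1.000, -6.000°), disengaged; cmd=(0,0,0) → follower holds at (-42.000, -12.000, -108.500°)


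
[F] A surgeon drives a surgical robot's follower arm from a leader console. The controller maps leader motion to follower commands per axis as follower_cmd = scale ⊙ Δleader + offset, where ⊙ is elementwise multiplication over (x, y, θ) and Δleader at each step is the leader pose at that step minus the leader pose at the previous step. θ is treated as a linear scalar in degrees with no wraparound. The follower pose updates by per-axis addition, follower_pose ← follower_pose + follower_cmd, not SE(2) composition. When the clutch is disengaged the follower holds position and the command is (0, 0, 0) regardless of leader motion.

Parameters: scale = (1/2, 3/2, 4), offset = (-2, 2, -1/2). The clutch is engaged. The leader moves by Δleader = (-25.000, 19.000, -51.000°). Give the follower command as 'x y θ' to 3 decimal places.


-14.500 30.500 -204.500

axis x: 1/2·-25.000 + -2 = -14.500
axis y: 3/2·19.000 + 2 = 30.500
axis θ: 4·-51.000 + -1/2 = -204.500


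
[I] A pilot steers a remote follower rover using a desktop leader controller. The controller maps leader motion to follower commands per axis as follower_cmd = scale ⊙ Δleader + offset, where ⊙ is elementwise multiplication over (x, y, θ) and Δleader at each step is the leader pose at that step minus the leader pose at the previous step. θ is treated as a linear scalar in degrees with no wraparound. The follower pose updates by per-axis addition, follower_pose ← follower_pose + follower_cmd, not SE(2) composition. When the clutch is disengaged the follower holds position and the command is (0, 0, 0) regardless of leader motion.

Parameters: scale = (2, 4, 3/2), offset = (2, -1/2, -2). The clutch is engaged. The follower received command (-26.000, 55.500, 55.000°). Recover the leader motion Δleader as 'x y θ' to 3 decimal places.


axis x: (-26.000 − 2) / (2) = -14.000
axis y: (55.500 − -1/2) / (4) = 14.000
axis θ: (55.000 − -2) / (3/2) = 38.000

-14.000 14.000 38.000


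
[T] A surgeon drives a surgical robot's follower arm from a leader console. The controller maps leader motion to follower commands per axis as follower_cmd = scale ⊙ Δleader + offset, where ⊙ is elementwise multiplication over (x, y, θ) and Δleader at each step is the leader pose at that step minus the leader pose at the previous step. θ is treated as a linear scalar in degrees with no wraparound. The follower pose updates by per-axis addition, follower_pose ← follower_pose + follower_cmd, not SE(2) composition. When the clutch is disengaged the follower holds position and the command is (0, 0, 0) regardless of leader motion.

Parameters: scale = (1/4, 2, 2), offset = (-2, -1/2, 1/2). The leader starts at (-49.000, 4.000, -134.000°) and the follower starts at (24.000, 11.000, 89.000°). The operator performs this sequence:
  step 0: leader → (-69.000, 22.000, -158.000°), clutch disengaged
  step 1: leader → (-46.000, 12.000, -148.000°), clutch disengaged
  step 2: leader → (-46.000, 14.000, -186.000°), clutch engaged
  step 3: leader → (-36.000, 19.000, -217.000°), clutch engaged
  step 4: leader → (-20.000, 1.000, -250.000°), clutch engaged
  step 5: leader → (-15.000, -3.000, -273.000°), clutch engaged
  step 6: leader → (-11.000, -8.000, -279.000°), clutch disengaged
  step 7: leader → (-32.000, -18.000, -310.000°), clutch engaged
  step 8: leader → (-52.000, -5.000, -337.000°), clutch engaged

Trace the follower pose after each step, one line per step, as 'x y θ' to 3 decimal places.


24.000 11.000 89.000
24.000 11.000 89.000
22.000 14.500 13.500
22.500 24.000 -48.000
24.500 -12.500 -113.500
23.750 -21.000 -159.000
23.750 -21.000 -159.000
16.500 -41.500 -220.500
9.500 -16.000 -274.000

step 0: Δleader=(-20.000, 18.000, -24.000°), disengaged; cmd=(0,0,0) → follower holds at (24.000, 11.000, 89.000°)
step 1: Δleader=(23.000, -10.000, 10.000°), disengaged; cmd=(0,0,0) → follower holds at (24.000, 11.000, 89.000°)
step 2: Δleader=(0.000, 2.000, -38.000°), engaged; cmd=(-2.000, 3.500, -75.500°) → follower=(22.000, 14.500, 13.500°)
step 3: Δleader=(10.000, 5.000, -31.000°), engaged; cmd=(0.500, 9.500, -61.500°) → follower=(22.500, 24.000, -48.000°)
step 4: Δleader=(16.000, -18.000, -33.000°), engaged; cmd=(2.000, -36.500, -65.500°) → follower=(24.500, -12.500, -113.500°)
step 5: Δleader=(5.000, -4.000, -23.000°), engaged; cmd=(-0.750, -8.500, -45.500°) → follower=(23.750, -21.000, -159.000°)
step 6: Δleader=(4.000, -5.000, -6.000°), disengaged; cmd=(0,0,0) → follower holds at (23.750, -21.000, -159.000°)
step 7: Δleader=(-21.000, -10.000, -31.000°), engaged; cmd=(-7.250, -20.500, -61.500°) → follower=(16.500, -41.500, -220.500°)
step 8: Δleader=(-20.000, 13.000, -27.000°), engaged; cmd=(-7.000, 25.500, -53.500°) → follower=(9.500, -16.000, -274.000°)


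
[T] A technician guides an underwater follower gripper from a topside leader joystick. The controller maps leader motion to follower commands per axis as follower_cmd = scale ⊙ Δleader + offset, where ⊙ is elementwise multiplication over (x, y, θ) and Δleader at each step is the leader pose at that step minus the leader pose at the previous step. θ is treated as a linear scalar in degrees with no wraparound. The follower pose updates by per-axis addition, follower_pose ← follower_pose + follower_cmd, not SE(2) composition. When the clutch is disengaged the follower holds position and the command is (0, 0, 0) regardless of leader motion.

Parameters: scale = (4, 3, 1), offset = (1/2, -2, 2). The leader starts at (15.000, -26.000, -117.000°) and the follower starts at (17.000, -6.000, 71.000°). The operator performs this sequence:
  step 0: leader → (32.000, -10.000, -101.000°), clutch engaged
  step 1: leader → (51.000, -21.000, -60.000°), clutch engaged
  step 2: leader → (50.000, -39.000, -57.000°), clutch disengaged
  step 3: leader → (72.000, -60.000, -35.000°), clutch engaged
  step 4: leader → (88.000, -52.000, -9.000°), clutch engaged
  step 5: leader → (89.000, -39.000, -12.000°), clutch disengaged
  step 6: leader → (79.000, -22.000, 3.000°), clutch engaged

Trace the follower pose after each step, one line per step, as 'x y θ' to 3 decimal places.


step 0: Δleader=(17.000, 16.000, 16.000°), engaged; cmd=(68.500, 46.000, 18.000°) → follower=(85.500, 40.000, 89.000°)
step 1: Δleader=(19.000, -11.000, 41.000°), engaged; cmd=(76.500, -35.000, 43.000°) → follower=(162.000, 5.000, 132.000°)
step 2: Δleader=(-1.000, -18.000, 3.000°), disengaged; cmd=(0,0,0) → follower holds at (162.000, 5.000, 132.000°)
step 3: Δleader=(22.000, -21.000, 22.000°), engaged; cmd=(88.500, -65.000, 24.000°) → follower=(250.500, -60.000, 156.000°)
step 4: Δleader=(16.000, 8.000, 26.000°), engaged; cmd=(64.500, 22.000, 28.000°) → follower=(315.000, -38.000, 184.000°)
step 5: Δleader=(1.000, 13.000, -3.000°), disengaged; cmd=(0,0,0) → follower holds at (315.000, -38.000, 184.000°)
step 6: Δleader=(-10.000, 17.000, 15.000°), engaged; cmd=(-39.500, 49.000, 17.000°) → follower=(275.500, 11.000, 201.000°)

85.500 40.000 89.000
162.000 5.000 132.000
162.000 5.000 132.000
250.500 -60.000 156.000
315.000 -38.000 184.000
315.000 -38.000 184.000
275.500 11.000 201.000


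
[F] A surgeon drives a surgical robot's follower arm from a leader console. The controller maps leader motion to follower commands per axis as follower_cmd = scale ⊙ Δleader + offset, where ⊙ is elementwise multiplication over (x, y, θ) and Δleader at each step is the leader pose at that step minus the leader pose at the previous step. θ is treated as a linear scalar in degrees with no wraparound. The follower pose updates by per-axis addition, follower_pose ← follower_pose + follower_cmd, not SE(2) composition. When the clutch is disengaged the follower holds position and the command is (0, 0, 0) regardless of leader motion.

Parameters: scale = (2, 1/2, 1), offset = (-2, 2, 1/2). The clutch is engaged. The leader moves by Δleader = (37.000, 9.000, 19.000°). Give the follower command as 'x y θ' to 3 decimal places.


axis x: 2·37.000 + -2 = 72.000
axis y: 1/2·9.000 + 2 = 6.500
axis θ: 1·19.000 + 1/2 = 19.500

72.000 6.500 19.500


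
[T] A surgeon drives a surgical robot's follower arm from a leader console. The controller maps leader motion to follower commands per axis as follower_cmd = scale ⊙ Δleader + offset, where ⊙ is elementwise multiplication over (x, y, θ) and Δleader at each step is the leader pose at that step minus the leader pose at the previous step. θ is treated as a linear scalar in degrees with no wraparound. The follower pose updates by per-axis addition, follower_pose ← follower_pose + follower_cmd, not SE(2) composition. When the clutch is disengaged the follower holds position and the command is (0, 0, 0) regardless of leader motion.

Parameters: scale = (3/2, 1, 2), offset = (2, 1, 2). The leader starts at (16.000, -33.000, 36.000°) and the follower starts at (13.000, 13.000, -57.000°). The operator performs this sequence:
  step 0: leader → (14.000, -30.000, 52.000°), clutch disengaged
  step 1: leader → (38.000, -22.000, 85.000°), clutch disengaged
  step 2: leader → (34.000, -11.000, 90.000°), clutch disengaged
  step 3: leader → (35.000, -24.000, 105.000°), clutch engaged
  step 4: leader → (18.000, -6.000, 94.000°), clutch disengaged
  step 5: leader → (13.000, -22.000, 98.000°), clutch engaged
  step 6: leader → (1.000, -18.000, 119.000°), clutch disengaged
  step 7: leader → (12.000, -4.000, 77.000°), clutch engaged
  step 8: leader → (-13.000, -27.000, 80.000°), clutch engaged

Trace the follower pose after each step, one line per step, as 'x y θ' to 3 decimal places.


step 0: Δleader=(-2.000, 3.000, 16.000°), disengaged; cmd=(0,0,0) → follower holds at (13.000, 13.000, -57.000°)
step 1: Δleader=(24.000, 8.000, 33.000°), disengaged; cmd=(0,0,0) → follower holds at (13.000, 13.000, -57.000°)
step 2: Δleader=(-4.000, 11.000, 5.000°), disengaged; cmd=(0,0,0) → follower holds at (13.000, 13.000, -57.000°)
step 3: Δleader=(1.000, -13.000, 15.000°), engaged; cmd=(3.500, -12.000, 32.000°) → follower=(16.500, 1.000, -25.000°)
step 4: Δleader=(-17.000, 18.000, -11.000°), disengaged; cmd=(0,0,0) → follower holds at (16.500, 1.000, -25.000°)
step 5: Δleader=(-5.000, -16.000, 4.000°), engaged; cmd=(-5.500, -15.000, 10.000°) → follower=(11.000, -14.000, -15.000°)
step 6: Δleader=(-12.000, 4.000, 21.000°), disengaged; cmd=(0,0,0) → follower holds at (11.000, -14.000, -15.000°)
step 7: Δleader=(11.000, 14.000, -42.000°), engaged; cmd=(18.500, 15.000, -82.000°) → follower=(29.500, 1.000, -97.000°)
step 8: Δleader=(-25.000, -23.000, 3.000°), engaged; cmd=(-35.500, -22.000, 8.000°) → follower=(-6.000, -21.000, -89.000°)

13.000 13.000 -57.000
13.000 13.000 -57.000
13.000 13.000 -57.000
16.500 1.000 -25.000
16.500 1.000 -25.000
11.000 -14.000 -15.000
11.000 -14.000 -15.000
29.500 1.000 -97.000
-6.000 -21.000 -89.000


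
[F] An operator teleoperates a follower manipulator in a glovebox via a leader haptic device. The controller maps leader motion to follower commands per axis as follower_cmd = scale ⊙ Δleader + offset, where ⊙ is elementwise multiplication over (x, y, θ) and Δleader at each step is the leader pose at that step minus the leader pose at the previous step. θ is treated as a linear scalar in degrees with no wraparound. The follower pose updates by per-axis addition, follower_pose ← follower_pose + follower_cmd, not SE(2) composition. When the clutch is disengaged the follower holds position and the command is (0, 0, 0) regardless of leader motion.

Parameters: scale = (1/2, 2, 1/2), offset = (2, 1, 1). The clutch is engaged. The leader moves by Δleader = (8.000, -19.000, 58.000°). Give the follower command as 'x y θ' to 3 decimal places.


axis x: 1/2·8.000 + 2 = 6.000
axis y: 2·-19.000 + 1 = -37.000
axis θ: 1/2·58.000 + 1 = 30.000

6.000 -37.000 30.000


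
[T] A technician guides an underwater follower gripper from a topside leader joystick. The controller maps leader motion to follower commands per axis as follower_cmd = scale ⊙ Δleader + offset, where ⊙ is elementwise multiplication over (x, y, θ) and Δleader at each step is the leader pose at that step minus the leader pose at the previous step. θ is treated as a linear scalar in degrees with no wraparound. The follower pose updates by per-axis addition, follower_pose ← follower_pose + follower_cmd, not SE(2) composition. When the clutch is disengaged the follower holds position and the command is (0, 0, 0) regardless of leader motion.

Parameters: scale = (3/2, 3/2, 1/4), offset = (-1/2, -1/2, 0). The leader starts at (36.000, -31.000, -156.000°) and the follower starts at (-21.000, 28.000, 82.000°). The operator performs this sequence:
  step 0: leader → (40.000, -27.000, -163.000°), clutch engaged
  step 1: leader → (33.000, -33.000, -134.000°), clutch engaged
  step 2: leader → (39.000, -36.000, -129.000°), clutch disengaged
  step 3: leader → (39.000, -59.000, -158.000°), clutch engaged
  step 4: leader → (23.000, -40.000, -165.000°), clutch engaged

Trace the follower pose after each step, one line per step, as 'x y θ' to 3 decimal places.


step 0: Δleader=(4.000, 4.000, -7.000°), engaged; cmd=(5.500, 5.500, -1.750°) → follower=(-15.500, 33.500, 80.250°)
step 1: Δleader=(-7.000, -6.000, 29.000°), engaged; cmd=(-11.000, -9.500, 7.250°) → follower=(-26.500, 24.000, 87.500°)
step 2: Δleader=(6.000, -3.000, 5.000°), disengaged; cmd=(0,0,0) → follower holds at (-26.500, 24.000, 87.500°)
step 3: Δleader=(0.000, -23.000, -29.000°), engaged; cmd=(-0.500, -35.000, -7.250°) → follower=(-27.000, -11.000, 80.250°)
step 4: Δleader=(-16.000, 19.000, -7.000°), engaged; cmd=(-24.500, 28.000, -1.750°) → follower=(-51.500, 17.000, 78.500°)

-15.500 33.500 80.250
-26.500 24.000 87.500
-26.500 24.000 87.500
-27.000 -11.000 80.250
-51.500 17.000 78.500


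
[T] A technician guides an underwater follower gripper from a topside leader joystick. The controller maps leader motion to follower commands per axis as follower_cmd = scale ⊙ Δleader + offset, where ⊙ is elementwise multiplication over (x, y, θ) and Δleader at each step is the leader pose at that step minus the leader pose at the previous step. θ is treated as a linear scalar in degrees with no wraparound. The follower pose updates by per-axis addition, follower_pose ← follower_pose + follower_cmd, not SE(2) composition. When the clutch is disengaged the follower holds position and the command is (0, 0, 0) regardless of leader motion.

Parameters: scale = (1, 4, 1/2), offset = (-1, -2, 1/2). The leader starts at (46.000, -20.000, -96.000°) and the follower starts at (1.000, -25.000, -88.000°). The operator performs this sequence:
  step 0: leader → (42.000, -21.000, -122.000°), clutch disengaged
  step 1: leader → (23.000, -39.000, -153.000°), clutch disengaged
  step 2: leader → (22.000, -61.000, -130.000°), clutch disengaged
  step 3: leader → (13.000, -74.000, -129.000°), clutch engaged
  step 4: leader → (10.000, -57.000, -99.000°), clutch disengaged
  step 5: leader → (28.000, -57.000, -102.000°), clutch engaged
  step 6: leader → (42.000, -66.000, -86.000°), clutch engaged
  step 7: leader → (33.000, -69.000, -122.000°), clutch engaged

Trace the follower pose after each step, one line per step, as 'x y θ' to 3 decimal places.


step 0: Δleader=(-4.000, -1.000, -26.000°), disengaged; cmd=(0,0,0) → follower holds at (1.000, -25.000, -88.000°)
step 1: Δleader=(-19.000, -18.000, -31.000°), disengaged; cmd=(0,0,0) → follower holds at (1.000, -25.000, -88.000°)
step 2: Δleader=(-1.000, -22.000, 23.000°), disengaged; cmd=(0,0,0) → follower holds at (1.000, -25.000, -88.000°)
step 3: Δleader=(-9.000, -13.000, 1.000°), engaged; cmd=(-10.000, -54.000, 1.000°) → follower=(-9.000, -79.000, -87.000°)
step 4: Δleader=(-3.000, 17.000, 30.000°), disengaged; cmd=(0,0,0) → follower holds at (-9.000, -79.000, -87.000°)
step 5: Δleader=(18.000, 0.000, -3.000°), engaged; cmd=(17.000, -2.000, -1.000°) → follower=(8.000, -81.000, -88.000°)
step 6: Δleader=(14.000, -9.000, 16.000°), engaged; cmd=(13.000, -38.000, 8.500°) → follower=(21.000, -119.000, -79.500°)
step 7: Δleader=(-9.000, -3.000, -36.000°), engaged; cmd=(-10.000, -14.000, -17.500°) → follower=(11.000, -133.000, -97.000°)

1.000 -25.000 -88.000
1.000 -25.000 -88.000
1.000 -25.000 -88.000
-9.000 -79.000 -87.000
-9.000 -79.000 -87.000
8.000 -81.000 -88.000
21.000 -119.000 -79.500
11.000 -133.000 -97.000


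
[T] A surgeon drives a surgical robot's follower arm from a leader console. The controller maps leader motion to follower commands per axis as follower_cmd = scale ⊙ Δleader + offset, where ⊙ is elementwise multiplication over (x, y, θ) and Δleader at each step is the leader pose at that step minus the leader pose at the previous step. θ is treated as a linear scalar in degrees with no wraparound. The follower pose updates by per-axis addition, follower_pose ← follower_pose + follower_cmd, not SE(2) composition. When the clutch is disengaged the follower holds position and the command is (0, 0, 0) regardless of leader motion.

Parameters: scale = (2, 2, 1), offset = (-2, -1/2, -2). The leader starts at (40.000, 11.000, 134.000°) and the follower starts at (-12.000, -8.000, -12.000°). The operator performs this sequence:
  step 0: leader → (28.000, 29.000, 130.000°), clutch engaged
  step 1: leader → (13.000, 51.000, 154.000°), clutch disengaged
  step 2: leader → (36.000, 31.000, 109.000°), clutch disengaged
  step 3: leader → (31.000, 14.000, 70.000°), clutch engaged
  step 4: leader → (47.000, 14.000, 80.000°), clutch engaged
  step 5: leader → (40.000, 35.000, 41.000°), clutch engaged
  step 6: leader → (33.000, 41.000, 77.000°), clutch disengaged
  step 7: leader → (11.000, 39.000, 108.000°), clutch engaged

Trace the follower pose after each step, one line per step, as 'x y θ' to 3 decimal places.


step 0: Δleader=(-12.000, 18.000, -4.000°), engaged; cmd=(-26.000, 35.500, -6.000°) → follower=(-38.000, 27.500, -18.000°)
step 1: Δleader=(-15.000, 22.000, 24.000°), disengaged; cmd=(0,0,0) → follower holds at (-38.000, 27.500, -18.000°)
step 2: Δleader=(23.000, -20.000, -45.000°), disengaged; cmd=(0,0,0) → follower holds at (-38.000, 27.500, -18.000°)
step 3: Δleader=(-5.000, -17.000, -39.000°), engaged; cmd=(-12.000, -34.500, -41.000°) → follower=(-50.000, -7.000, -59.000°)
step 4: Δleader=(16.000, 0.000, 10.000°), engaged; cmd=(30.000, -0.500, 8.000°) → follower=(-20.000, -7.500, -51.000°)
step 5: Δleader=(-7.000, 21.000, -39.000°), engaged; cmd=(-16.000, 41.500, -41.000°) → follower=(-36.000, 34.000, -92.000°)
step 6: Δleader=(-7.000, 6.000, 36.000°), disengaged; cmd=(0,0,0) → follower holds at (-36.000, 34.000, -92.000°)
step 7: Δleader=(-22.000, -2.000, 31.000°), engaged; cmd=(-46.000, -4.500, 29.000°) → follower=(-82.000, 29.500, -63.000°)

-38.000 27.500 -18.000
-38.000 27.500 -18.000
-38.000 27.500 -18.000
-50.000 -7.000 -59.000
-20.000 -7.500 -51.000
-36.000 34.000 -92.000
-36.000 34.000 -92.000
-82.000 29.500 -63.000


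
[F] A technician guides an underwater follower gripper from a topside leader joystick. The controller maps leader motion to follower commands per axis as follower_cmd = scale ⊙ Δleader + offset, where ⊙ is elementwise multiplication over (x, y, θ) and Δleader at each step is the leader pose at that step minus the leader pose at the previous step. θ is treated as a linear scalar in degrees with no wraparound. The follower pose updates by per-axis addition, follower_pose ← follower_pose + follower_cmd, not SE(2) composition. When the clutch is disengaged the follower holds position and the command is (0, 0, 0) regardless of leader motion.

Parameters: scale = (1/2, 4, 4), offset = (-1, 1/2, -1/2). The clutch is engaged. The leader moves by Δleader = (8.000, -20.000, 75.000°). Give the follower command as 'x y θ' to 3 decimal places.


3.000 -79.500 299.500

axis x: 1/2·8.000 + -1 = 3.000
axis y: 4·-20.000 + 1/2 = -79.500
axis θ: 4·75.000 + -1/2 = 299.500


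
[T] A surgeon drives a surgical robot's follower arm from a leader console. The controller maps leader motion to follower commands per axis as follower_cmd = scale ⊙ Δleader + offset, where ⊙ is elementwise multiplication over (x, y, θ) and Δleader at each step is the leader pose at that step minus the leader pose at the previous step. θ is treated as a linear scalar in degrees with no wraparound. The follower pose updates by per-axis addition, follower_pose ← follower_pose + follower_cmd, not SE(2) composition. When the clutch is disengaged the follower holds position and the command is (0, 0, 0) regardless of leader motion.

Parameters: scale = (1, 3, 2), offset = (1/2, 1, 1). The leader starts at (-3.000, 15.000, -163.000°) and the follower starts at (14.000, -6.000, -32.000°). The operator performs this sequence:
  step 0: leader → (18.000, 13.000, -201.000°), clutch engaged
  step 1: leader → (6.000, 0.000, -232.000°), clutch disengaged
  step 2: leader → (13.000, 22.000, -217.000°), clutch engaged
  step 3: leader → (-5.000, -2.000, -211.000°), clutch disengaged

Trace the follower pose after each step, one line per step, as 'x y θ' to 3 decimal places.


step 0: Δleader=(21.000, -2.000, -38.000°), engaged; cmd=(21.500, -5.000, -75.000°) → follower=(35.500, -11.000, -107.000°)
step 1: Δleader=(-12.000, -13.000, -31.000°), disengaged; cmd=(0,0,0) → follower holds at (35.500, -11.000, -107.000°)
step 2: Δleader=(7.000, 22.000, 15.000°), engaged; cmd=(7.500, 67.000, 31.000°) → follower=(43.000, 56.000, -76.000°)
step 3: Δleader=(-18.000, -24.000, 6.000°), disengaged; cmd=(0,0,0) → follower holds at (43.000, 56.000, -76.000°)

35.500 -11.000 -107.000
35.500 -11.000 -107.000
43.000 56.000 -76.000
43.000 56.000 -76.000


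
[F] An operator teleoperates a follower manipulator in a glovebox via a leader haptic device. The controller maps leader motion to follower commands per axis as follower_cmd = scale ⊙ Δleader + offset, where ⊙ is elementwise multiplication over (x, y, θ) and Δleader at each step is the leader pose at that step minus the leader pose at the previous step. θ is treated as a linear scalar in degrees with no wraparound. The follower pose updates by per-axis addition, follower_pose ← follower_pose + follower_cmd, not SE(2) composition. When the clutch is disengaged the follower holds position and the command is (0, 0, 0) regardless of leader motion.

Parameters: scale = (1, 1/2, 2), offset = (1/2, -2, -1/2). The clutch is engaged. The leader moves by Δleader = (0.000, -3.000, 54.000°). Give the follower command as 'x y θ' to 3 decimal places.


0.500 -3.500 107.500

axis x: 1·0.000 + 1/2 = 0.500
axis y: 1/2·-3.000 + -2 = -3.500
axis θ: 2·54.000 + -1/2 = 107.500


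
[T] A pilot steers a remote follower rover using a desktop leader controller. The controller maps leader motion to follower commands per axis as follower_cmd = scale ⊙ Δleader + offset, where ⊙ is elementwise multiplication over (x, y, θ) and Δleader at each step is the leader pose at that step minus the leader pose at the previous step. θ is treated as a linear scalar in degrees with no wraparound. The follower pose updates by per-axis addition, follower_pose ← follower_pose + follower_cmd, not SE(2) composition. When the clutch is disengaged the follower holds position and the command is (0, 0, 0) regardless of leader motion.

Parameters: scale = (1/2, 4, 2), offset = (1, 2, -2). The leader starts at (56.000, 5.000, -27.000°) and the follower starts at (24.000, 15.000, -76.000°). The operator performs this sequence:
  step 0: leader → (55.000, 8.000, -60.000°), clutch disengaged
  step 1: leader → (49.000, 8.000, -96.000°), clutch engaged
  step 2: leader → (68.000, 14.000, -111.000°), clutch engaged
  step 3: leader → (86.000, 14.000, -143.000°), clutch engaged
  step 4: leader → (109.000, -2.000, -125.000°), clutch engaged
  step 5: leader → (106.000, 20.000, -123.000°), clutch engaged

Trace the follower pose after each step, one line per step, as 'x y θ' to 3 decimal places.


24.000 15.000 -76.000
22.000 17.000 -150.000
32.500 43.000 -182.000
42.500 45.000 -248.000
55.000 -17.000 -214.000
54.500 73.000 -212.000

step 0: Δleader=(-1.000, 3.000, -33.000°), disengaged; cmd=(0,0,0) → follower holds at (24.000, 15.000, -76.000°)
step 1: Δleader=(-6.000, 0.000, -36.000°), engaged; cmd=(-2.000, 2.000, -74.000°) → follower=(22.000, 17.000, -150.000°)
step 2: Δleader=(19.000, 6.000, -15.000°), engaged; cmd=(10.500, 26.000, -32.000°) → follower=(32.500, 43.000, -182.000°)
step 3: Δleader=(18.000, 0.000, -32.000°), engaged; cmd=(10.000, 2.000, -66.000°) → follower=(42.500, 45.000, -248.000°)
step 4: Δleader=(23.000, -16.000, 18.000°), engaged; cmd=(12.500, -62.000, 34.000°) → follower=(55.000, -17.000, -214.000°)
step 5: Δleader=(-3.000, 22.000, 2.000°), engaged; cmd=(-0.500, 90.000, 2.000°) → follower=(54.500, 73.000, -212.000°)


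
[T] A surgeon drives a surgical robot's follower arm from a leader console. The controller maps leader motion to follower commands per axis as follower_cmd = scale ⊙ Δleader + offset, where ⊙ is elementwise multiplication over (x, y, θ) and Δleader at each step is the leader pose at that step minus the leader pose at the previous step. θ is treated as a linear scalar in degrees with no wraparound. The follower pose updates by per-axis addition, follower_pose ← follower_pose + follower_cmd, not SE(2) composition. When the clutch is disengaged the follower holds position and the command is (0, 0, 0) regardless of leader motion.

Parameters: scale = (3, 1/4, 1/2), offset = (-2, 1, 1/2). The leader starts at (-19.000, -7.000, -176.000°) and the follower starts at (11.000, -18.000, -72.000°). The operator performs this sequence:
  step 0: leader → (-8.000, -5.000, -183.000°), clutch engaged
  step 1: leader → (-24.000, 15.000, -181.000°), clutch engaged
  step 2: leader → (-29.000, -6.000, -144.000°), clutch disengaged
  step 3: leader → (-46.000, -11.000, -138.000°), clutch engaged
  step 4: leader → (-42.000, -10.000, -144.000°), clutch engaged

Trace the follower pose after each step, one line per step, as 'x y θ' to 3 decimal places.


step 0: Δleader=(11.000, 2.000, -7.000°), engaged; cmd=(31.000, 1.500, -3.000°) → follower=(42.000, -16.500, -75.000°)
step 1: Δleader=(-16.000, 20.000, 2.000°), engaged; cmd=(-50.000, 6.000, 1.500°) → follower=(-8.000, -10.500, -73.500°)
step 2: Δleader=(-5.000, -21.000, 37.000°), disengaged; cmd=(0,0,0) → follower holds at (-8.000, -10.500, -73.500°)
step 3: Δleader=(-17.000, -5.000, 6.000°), engaged; cmd=(-53.000, -0.250, 3.500°) → follower=(-61.000, -10.750, -70.000°)
step 4: Δleader=(4.000, 1.000, -6.000°), engaged; cmd=(10.000, 1.250, -2.500°) → follower=(-51.000, -9.500, -72.500°)

42.000 -16.500 -75.000
-8.000 -10.500 -73.500
-8.000 -10.500 -73.500
-61.000 -10.750 -70.000
-51.000 -9.500 -72.500


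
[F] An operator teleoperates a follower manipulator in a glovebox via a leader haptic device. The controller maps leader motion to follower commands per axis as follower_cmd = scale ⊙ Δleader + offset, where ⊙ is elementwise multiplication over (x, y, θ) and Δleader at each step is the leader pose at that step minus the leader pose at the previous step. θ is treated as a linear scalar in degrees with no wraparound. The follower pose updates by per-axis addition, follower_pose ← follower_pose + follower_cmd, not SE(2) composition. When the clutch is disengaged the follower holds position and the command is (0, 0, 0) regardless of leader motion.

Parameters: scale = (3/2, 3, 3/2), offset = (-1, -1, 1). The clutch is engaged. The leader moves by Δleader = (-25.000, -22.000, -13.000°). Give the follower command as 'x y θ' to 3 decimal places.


axis x: 3/2·-25.000 + -1 = -38.500
axis y: 3·-22.000 + -1 = -67.000
axis θ: 3/2·-13.000 + 1 = -18.500

-38.500 -67.000 -18.500


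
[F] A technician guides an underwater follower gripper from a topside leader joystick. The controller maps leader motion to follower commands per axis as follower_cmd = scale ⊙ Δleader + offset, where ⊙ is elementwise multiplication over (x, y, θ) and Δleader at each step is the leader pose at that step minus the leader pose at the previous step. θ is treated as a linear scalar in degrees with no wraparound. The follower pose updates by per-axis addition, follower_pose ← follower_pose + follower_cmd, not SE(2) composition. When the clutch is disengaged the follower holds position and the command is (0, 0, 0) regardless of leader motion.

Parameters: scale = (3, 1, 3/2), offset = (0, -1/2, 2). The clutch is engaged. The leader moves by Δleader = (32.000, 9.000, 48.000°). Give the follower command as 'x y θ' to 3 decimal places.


axis x: 3·32.000 + 0 = 96.000
axis y: 1·9.000 + -1/2 = 8.500
axis θ: 3/2·48.000 + 2 = 74.000

96.000 8.500 74.000
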